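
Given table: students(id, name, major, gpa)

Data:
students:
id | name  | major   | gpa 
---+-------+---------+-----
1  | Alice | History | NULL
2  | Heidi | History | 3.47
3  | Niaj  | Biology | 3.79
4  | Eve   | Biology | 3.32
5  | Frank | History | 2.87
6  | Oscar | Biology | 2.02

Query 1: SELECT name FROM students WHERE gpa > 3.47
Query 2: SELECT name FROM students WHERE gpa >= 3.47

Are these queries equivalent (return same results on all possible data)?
No, not equivalent

Query 1 returns: [('Niaj',)]
Query 2 returns: [('Heidi',), ('Niaj',)]

Reason: > vs >= gives different results when gpa = 3.47 exists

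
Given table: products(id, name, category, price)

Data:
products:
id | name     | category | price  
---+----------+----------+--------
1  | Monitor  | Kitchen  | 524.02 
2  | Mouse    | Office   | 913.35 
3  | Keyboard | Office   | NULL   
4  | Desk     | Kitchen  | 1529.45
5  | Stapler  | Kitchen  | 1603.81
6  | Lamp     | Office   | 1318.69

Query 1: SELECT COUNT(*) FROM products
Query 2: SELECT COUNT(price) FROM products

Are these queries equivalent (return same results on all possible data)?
No, not equivalent

Query 1 returns: [(6,)]
Query 2 returns: [(5,)]

Reason: COUNT(*) includes NULLs, COUNT(column) excludes them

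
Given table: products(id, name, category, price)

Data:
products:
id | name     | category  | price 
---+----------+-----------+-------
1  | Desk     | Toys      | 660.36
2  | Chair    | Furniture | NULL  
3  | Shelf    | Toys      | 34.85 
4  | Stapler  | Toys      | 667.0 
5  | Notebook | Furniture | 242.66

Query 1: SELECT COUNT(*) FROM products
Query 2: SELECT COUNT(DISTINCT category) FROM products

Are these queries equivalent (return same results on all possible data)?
No, not equivalent

Query 1 returns: [(5,)]
Query 2 returns: [(2,)]

Reason: COUNT(*) counts rows, COUNT(DISTINCT category) counts unique categorys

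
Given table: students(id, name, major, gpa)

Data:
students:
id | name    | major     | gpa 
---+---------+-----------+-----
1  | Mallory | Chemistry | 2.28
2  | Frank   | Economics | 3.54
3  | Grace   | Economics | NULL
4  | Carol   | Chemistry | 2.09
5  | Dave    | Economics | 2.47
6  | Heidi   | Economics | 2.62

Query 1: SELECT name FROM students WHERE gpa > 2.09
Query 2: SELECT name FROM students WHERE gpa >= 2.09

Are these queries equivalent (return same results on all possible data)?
No, not equivalent

Query 1 returns: [('Mallory',), ('Frank',), ('Dave',), ('Heidi',)]
Query 2 returns: [('Mallory',), ('Frank',), ('Carol',), ('Dave',), ('Heidi',)]

Reason: > vs >= gives different results when gpa = 2.09 exists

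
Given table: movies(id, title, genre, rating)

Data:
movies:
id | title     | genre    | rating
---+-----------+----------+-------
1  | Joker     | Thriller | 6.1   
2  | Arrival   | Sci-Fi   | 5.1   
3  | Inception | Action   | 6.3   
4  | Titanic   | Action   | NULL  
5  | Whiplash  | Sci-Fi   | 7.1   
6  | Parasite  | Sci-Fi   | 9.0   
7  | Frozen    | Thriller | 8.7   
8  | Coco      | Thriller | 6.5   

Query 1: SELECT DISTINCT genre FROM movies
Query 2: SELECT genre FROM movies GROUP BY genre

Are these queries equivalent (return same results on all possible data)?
Yes, equivalent

Both queries return: [('Action',), ('Sci-Fi',), ('Thriller',)]

Reason: Both get unique genres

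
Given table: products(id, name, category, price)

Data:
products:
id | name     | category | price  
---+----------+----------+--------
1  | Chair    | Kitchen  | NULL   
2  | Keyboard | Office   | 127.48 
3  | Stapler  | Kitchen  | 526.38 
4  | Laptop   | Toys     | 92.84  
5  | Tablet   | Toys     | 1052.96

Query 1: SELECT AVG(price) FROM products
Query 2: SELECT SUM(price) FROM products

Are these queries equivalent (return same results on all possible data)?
No, not equivalent

Query 1 returns: [(449.915,)]
Query 2 returns: [(1799.66,)]

Reason: AVG vs SUM give different aggregate values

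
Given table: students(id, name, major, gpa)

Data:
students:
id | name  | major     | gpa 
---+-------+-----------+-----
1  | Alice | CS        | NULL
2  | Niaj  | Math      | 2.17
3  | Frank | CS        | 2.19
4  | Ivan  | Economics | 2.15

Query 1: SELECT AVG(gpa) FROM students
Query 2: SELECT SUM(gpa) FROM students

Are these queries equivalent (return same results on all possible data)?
No, not equivalent

Query 1 returns: [(2.17,)]
Query 2 returns: [(6.51,)]

Reason: AVG vs SUM give different aggregate values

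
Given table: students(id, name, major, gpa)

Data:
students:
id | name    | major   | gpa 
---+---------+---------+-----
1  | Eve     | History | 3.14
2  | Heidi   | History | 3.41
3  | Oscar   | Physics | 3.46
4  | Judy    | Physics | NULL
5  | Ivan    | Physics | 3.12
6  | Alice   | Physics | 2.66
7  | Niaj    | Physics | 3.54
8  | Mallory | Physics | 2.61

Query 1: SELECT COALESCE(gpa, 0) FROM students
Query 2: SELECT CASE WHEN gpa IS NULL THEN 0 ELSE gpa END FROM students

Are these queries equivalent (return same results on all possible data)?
Yes, equivalent

Both queries return: [(0,), (2.61,), (2.66,), (3.12,), (3.14,), (3.41,), (3.46,), (3.54,)]

Reason: COALESCE vs CASE for NULL handling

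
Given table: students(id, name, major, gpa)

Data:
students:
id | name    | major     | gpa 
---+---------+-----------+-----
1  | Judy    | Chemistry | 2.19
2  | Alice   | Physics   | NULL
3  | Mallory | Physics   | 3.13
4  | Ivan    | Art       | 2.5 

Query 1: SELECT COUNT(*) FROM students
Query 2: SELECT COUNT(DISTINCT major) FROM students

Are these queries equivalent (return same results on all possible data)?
No, not equivalent

Query 1 returns: [(4,)]
Query 2 returns: [(3,)]

Reason: COUNT(*) counts rows, COUNT(DISTINCT major) counts unique majors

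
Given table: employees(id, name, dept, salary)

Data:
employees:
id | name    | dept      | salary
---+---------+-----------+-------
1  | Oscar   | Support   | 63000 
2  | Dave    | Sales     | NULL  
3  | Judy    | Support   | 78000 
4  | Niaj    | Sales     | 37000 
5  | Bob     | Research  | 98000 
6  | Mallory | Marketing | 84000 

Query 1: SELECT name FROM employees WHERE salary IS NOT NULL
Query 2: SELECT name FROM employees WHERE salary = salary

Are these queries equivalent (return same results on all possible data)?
Yes, equivalent

Both queries return: [('Bob',), ('Judy',), ('Mallory',), ('Niaj',), ('Oscar',)]

Reason: IS NOT NULL vs self-equality (both exclude NULLs)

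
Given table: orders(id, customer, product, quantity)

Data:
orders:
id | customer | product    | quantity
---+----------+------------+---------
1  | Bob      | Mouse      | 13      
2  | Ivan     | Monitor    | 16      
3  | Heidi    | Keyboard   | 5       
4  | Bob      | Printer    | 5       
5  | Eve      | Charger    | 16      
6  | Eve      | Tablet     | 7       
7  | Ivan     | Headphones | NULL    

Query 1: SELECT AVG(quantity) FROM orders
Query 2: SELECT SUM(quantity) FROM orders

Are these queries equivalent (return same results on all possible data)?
No, not equivalent

Query 1 returns: [(10.333333333333334,)]
Query 2 returns: [(62,)]

Reason: AVG vs SUM give different aggregate values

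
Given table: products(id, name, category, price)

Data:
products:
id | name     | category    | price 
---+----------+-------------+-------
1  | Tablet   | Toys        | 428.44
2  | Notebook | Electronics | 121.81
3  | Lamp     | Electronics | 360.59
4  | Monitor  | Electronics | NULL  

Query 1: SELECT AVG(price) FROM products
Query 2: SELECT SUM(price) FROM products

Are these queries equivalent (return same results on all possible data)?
No, not equivalent

Query 1 returns: [(303.6133333333333,)]
Query 2 returns: [(910.8399999999999,)]

Reason: AVG vs SUM give different aggregate values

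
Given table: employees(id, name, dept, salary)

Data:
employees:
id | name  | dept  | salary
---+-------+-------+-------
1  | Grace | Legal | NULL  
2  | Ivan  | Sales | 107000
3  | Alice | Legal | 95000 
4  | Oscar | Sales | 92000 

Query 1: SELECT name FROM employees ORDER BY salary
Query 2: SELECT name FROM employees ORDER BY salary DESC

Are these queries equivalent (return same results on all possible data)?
No, not equivalent

Query 1 returns: [('Grace',), ('Oscar',), ('Alice',), ('Ivan',)]
Query 2 returns: [('Ivan',), ('Alice',), ('Oscar',), ('Grace',)]

Reason: ASC vs DESC gives opposite ordering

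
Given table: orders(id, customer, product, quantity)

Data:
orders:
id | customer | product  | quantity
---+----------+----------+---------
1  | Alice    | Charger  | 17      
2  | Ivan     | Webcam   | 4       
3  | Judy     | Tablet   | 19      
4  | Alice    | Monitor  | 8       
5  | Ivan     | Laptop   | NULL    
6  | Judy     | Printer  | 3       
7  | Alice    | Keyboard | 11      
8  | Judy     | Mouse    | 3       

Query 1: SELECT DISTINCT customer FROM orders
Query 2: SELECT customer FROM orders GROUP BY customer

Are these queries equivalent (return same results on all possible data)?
Yes, equivalent

Both queries return: [('Alice',), ('Ivan',), ('Judy',)]

Reason: Both get unique customers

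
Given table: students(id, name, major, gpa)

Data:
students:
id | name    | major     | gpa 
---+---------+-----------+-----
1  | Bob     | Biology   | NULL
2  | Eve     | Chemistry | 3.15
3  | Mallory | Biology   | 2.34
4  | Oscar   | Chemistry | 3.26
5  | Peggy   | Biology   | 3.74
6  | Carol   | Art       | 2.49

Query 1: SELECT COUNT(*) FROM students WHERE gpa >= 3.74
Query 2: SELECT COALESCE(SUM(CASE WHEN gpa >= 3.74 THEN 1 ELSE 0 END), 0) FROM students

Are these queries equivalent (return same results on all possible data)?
Yes, equivalent

Both queries return: [(1,)]

Reason: COUNT with WHERE vs conditional SUM (COALESCE handles empty-table NULL)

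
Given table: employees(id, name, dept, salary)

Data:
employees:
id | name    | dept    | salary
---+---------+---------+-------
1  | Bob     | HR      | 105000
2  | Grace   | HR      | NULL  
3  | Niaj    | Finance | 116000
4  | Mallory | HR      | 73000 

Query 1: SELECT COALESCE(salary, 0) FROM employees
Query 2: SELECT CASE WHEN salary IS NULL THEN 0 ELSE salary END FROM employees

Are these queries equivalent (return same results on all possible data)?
Yes, equivalent

Both queries return: [(0,), (73000,), (105000,), (116000,)]

Reason: COALESCE vs CASE for NULL handling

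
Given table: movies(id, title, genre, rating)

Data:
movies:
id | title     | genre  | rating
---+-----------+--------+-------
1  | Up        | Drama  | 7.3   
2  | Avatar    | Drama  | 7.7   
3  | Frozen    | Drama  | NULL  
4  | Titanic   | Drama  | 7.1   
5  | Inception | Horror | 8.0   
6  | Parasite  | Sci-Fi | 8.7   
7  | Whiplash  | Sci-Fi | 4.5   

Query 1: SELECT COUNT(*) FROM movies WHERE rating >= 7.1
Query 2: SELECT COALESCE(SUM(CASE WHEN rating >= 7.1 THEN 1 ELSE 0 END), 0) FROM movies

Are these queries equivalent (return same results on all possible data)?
Yes, equivalent

Both queries return: [(5,)]

Reason: COUNT with WHERE vs conditional SUM (COALESCE handles empty-table NULL)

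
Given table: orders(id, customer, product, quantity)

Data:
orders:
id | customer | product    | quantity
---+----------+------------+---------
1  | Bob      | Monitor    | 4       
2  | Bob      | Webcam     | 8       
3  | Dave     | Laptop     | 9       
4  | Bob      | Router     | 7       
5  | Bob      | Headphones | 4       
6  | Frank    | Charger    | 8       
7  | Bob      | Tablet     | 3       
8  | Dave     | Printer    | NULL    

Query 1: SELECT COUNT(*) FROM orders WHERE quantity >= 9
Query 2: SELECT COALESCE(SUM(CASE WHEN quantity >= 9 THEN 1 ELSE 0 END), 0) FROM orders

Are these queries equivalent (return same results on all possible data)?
Yes, equivalent

Both queries return: [(1,)]

Reason: COUNT with WHERE vs conditional SUM (COALESCE handles empty-table NULL)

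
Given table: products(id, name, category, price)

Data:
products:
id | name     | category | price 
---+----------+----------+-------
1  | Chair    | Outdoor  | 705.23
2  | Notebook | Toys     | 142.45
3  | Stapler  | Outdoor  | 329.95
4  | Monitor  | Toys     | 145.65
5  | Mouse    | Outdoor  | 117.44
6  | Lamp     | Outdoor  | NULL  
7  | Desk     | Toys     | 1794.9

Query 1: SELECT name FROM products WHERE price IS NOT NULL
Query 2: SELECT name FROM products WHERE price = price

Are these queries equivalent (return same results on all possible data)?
Yes, equivalent

Both queries return: [('Chair',), ('Desk',), ('Monitor',), ('Mouse',), ('Notebook',), ('Stapler',)]

Reason: IS NOT NULL vs self-equality (both exclude NULLs)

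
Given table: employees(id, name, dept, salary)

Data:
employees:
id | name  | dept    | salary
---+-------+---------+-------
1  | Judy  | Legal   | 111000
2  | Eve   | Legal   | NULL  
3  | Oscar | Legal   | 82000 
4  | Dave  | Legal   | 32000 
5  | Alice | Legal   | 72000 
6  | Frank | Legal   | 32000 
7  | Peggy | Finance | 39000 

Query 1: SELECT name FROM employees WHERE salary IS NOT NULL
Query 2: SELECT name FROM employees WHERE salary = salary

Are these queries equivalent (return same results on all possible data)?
Yes, equivalent

Both queries return: [('Alice',), ('Dave',), ('Frank',), ('Judy',), ('Oscar',), ('Peggy',)]

Reason: IS NOT NULL vs self-equality (both exclude NULLs)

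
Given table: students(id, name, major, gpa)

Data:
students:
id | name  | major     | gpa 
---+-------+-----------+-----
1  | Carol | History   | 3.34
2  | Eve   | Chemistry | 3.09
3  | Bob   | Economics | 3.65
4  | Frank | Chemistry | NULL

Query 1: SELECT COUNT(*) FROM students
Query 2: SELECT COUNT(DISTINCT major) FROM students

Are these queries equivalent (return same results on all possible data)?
No, not equivalent

Query 1 returns: [(4,)]
Query 2 returns: [(3,)]

Reason: COUNT(*) counts rows, COUNT(DISTINCT major) counts unique majors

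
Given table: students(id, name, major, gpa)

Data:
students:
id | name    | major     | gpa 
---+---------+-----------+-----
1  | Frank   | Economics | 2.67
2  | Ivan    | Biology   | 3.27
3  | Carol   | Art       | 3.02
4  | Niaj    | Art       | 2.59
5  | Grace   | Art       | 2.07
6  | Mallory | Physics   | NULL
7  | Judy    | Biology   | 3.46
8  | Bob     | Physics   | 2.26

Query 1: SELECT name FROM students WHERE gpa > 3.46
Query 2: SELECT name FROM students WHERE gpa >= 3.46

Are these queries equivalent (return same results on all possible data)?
No, not equivalent

Query 1 returns: []
Query 2 returns: [('Judy',)]

Reason: > vs >= gives different results when gpa = 3.46 exists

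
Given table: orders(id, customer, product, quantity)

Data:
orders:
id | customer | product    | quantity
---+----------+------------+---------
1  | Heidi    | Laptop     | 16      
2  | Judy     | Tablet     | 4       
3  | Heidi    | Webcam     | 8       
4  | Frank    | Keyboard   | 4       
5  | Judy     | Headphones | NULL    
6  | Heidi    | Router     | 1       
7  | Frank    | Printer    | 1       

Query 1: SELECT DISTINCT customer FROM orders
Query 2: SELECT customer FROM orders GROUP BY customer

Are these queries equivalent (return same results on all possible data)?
Yes, equivalent

Both queries return: [('Frank',), ('Heidi',), ('Judy',)]

Reason: Both get unique customers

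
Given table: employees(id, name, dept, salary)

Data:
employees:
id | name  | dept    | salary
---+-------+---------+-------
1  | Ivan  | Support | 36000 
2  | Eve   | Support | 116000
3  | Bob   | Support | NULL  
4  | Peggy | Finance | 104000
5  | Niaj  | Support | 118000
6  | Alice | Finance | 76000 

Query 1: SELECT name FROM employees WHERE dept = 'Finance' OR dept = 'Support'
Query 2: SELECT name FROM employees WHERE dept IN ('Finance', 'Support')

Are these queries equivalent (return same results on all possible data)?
Yes, equivalent

Both queries return: [('Alice',), ('Bob',), ('Eve',), ('Ivan',), ('Niaj',), ('Peggy',)]

Reason: OR vs IN are equivalent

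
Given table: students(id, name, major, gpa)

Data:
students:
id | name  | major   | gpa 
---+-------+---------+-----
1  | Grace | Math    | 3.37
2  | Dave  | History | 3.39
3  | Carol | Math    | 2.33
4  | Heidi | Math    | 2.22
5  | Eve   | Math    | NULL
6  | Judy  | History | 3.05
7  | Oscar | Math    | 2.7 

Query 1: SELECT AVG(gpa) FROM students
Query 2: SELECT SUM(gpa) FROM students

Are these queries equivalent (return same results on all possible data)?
No, not equivalent

Query 1 returns: [(2.8433333333333337,)]
Query 2 returns: [(17.060000000000002,)]

Reason: AVG vs SUM give different aggregate values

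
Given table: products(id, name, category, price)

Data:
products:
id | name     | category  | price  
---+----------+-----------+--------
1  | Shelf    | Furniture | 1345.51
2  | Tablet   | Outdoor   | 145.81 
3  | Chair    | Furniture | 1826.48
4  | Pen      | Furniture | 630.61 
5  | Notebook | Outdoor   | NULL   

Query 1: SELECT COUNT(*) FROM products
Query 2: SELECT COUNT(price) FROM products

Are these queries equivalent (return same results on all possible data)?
No, not equivalent

Query 1 returns: [(5,)]
Query 2 returns: [(4,)]

Reason: COUNT(*) includes NULLs, COUNT(column) excludes them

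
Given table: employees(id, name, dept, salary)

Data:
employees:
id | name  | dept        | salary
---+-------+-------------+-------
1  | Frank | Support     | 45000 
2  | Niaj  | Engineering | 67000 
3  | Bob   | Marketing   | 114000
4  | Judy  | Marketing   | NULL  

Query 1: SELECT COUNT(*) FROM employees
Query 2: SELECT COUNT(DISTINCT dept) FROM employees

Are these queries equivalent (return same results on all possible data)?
No, not equivalent

Query 1 returns: [(4,)]
Query 2 returns: [(3,)]

Reason: COUNT(*) counts rows, COUNT(DISTINCT dept) counts unique depts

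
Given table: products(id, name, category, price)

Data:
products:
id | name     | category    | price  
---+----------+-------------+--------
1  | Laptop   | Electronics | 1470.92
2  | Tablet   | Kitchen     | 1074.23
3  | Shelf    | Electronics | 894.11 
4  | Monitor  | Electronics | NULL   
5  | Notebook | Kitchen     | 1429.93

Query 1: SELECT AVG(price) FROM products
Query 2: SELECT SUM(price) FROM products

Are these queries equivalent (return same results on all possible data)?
No, not equivalent

Query 1 returns: [(1217.2975000000001,)]
Query 2 returns: [(4869.1900000000005,)]

Reason: AVG vs SUM give different aggregate values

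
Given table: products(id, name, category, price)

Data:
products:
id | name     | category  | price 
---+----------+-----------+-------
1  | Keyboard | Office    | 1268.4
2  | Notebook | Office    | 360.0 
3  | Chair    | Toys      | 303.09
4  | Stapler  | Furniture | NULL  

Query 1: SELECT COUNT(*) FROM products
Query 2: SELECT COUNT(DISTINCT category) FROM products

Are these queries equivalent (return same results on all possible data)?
No, not equivalent

Query 1 returns: [(4,)]
Query 2 returns: [(3,)]

Reason: COUNT(*) counts rows, COUNT(DISTINCT category) counts unique categorys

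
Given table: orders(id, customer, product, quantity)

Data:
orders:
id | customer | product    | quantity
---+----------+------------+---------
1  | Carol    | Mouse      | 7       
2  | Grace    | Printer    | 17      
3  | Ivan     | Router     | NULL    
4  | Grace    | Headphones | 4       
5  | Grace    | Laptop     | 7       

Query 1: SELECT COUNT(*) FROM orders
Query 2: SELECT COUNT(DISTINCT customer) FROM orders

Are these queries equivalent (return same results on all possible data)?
No, not equivalent

Query 1 returns: [(5,)]
Query 2 returns: [(3,)]

Reason: COUNT(*) counts rows, COUNT(DISTINCT customer) counts unique customers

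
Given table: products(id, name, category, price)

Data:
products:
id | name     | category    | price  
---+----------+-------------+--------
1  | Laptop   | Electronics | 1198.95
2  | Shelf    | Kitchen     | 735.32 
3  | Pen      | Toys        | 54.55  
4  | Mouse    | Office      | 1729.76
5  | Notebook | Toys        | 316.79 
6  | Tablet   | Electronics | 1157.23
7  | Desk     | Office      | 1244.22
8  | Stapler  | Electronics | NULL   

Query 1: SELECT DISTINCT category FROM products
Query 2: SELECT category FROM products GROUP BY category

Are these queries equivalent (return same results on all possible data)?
Yes, equivalent

Both queries return: [('Electronics',), ('Kitchen',), ('Office',), ('Toys',)]

Reason: Both get unique categorys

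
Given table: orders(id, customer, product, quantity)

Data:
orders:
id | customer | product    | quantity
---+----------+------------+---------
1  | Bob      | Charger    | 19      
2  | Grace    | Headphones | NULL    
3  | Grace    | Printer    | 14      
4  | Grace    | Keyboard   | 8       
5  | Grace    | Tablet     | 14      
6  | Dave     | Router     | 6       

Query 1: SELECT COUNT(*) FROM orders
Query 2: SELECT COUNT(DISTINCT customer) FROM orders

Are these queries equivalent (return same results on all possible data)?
No, not equivalent

Query 1 returns: [(6,)]
Query 2 returns: [(3,)]

Reason: COUNT(*) counts rows, COUNT(DISTINCT customer) counts unique customers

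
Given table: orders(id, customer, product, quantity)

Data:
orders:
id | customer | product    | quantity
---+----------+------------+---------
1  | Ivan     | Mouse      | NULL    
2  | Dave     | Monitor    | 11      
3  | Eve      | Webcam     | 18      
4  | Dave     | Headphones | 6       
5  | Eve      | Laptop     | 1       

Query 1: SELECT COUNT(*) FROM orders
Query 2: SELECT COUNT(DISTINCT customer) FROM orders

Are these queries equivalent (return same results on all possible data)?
No, not equivalent

Query 1 returns: [(5,)]
Query 2 returns: [(3,)]

Reason: COUNT(*) counts rows, COUNT(DISTINCT customer) counts unique customers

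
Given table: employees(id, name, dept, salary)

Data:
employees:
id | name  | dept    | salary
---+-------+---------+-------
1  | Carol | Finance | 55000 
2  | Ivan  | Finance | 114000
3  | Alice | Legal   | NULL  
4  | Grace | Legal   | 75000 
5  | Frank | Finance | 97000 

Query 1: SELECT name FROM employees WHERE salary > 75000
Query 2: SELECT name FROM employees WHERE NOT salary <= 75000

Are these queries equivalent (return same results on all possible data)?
Yes, equivalent

Both queries return: [('Frank',), ('Ivan',)]

Reason: Both filter salary > 75000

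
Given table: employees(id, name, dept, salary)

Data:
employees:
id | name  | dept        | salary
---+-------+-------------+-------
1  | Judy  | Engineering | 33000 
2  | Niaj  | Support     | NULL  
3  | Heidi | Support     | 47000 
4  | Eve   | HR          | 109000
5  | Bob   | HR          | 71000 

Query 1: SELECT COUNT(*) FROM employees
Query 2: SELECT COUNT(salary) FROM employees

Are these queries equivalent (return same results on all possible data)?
No, not equivalent

Query 1 returns: [(5,)]
Query 2 returns: [(4,)]

Reason: COUNT(*) includes NULLs, COUNT(column) excludes them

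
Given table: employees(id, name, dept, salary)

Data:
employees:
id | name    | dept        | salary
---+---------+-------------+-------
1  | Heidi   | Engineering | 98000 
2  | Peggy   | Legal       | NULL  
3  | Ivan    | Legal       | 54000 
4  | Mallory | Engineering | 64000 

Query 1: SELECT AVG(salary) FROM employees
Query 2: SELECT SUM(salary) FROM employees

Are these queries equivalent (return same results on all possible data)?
No, not equivalent

Query 1 returns: [(72000.0,)]
Query 2 returns: [(216000,)]

Reason: AVG vs SUM give different aggregate values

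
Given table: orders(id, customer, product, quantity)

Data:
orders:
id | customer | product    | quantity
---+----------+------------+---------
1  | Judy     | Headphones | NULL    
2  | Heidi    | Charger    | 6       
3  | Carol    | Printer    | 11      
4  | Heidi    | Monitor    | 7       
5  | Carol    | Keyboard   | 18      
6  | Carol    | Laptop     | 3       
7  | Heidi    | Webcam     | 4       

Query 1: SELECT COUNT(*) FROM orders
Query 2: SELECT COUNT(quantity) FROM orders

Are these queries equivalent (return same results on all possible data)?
No, not equivalent

Query 1 returns: [(7,)]
Query 2 returns: [(6,)]

Reason: COUNT(*) includes NULLs, COUNT(column) excludes them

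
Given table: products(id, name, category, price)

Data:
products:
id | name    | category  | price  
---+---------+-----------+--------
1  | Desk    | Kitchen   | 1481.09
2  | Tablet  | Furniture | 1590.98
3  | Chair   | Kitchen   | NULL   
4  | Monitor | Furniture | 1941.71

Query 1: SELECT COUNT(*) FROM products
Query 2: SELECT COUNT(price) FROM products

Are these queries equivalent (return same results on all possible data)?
No, not equivalent

Query 1 returns: [(4,)]
Query 2 returns: [(3,)]

Reason: COUNT(*) includes NULLs, COUNT(column) excludes them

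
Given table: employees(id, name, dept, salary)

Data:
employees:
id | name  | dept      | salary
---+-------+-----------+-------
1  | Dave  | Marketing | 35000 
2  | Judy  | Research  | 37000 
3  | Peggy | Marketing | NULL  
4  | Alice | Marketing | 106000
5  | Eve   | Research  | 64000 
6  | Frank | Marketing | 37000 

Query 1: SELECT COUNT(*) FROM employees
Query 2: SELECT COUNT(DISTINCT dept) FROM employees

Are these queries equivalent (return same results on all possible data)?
No, not equivalent

Query 1 returns: [(6,)]
Query 2 returns: [(2,)]

Reason: COUNT(*) counts rows, COUNT(DISTINCT dept) counts unique depts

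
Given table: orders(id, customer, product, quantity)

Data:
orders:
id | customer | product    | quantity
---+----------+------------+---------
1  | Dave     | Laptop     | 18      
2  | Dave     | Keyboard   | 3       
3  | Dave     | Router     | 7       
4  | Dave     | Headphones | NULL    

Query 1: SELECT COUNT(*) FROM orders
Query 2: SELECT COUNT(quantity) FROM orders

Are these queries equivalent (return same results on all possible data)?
No, not equivalent

Query 1 returns: [(4,)]
Query 2 returns: [(3,)]

Reason: COUNT(*) includes NULLs, COUNT(column) excludes them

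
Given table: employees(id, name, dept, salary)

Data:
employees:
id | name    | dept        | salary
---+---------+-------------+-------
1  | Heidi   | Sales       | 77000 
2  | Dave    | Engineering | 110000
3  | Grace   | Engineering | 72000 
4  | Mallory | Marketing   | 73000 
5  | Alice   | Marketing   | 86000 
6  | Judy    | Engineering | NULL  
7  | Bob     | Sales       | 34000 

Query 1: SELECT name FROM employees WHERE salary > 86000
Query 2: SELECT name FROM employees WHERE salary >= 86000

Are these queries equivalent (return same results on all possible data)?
No, not equivalent

Query 1 returns: [('Dave',)]
Query 2 returns: [('Dave',), ('Alice',)]

Reason: > vs >= gives different results when salary = 86000 exists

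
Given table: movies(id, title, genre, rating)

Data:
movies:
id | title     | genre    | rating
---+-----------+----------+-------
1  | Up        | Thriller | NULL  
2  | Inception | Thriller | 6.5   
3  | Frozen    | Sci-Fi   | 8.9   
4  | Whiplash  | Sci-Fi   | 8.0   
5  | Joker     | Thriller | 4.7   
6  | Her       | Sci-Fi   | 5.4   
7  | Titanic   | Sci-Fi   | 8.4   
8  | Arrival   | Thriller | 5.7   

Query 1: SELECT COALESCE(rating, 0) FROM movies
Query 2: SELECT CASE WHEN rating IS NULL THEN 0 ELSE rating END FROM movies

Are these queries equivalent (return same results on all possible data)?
Yes, equivalent

Both queries return: [(0,), (4.7,), (5.4,), (5.7,), (6.5,), (8.0,), (8.4,), (8.9,)]

Reason: COALESCE vs CASE for NULL handling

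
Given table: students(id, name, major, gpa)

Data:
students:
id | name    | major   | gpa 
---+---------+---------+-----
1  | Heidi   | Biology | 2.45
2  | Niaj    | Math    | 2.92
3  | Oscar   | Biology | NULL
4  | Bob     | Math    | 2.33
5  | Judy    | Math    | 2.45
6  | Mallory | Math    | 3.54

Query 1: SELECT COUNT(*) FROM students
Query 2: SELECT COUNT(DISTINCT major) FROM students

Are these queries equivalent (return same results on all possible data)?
No, not equivalent

Query 1 returns: [(6,)]
Query 2 returns: [(2,)]

Reason: COUNT(*) counts rows, COUNT(DISTINCT major) counts unique majors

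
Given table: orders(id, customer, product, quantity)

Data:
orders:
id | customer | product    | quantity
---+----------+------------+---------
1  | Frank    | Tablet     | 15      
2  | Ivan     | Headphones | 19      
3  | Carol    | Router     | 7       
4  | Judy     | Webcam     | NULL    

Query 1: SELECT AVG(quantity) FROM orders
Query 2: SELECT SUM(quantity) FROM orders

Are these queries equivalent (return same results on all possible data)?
No, not equivalent

Query 1 returns: [(13.666666666666666,)]
Query 2 returns: [(41,)]

Reason: AVG vs SUM give different aggregate values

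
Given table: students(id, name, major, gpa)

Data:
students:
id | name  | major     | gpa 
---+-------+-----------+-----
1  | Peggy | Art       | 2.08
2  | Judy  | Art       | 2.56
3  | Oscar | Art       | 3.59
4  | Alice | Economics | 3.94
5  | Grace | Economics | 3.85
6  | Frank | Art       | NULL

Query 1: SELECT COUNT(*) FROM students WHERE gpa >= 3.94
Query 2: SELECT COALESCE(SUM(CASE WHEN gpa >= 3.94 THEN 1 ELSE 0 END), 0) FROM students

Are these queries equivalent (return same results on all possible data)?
Yes, equivalent

Both queries return: [(1,)]

Reason: COUNT with WHERE vs conditional SUM (COALESCE handles empty-table NULL)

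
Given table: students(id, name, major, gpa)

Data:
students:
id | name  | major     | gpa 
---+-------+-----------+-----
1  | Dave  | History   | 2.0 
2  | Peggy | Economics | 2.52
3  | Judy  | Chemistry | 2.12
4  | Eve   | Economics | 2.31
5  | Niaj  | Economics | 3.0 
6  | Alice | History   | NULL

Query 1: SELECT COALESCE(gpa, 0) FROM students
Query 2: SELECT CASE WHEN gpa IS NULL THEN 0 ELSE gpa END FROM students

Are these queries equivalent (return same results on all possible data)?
Yes, equivalent

Both queries return: [(0,), (2.0,), (2.12,), (2.31,), (2.52,), (3.0,)]

Reason: COALESCE vs CASE for NULL handling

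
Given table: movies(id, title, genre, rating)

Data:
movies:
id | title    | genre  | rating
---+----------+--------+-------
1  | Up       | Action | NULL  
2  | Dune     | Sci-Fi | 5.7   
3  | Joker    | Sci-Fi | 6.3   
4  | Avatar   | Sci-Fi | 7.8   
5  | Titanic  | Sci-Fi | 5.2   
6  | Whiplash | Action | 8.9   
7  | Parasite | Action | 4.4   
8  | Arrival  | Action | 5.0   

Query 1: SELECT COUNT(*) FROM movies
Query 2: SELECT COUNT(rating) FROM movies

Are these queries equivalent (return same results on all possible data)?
No, not equivalent

Query 1 returns: [(8,)]
Query 2 returns: [(7,)]

Reason: COUNT(*) includes NULLs, COUNT(column) excludes them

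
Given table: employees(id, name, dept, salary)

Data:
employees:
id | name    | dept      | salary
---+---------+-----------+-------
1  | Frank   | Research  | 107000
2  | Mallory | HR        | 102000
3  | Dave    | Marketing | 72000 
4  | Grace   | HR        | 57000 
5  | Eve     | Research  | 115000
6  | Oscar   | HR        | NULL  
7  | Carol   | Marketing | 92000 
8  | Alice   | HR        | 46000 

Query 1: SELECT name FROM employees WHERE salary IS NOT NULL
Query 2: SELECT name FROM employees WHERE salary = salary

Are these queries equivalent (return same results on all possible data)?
Yes, equivalent

Both queries return: [('Alice',), ('Carol',), ('Dave',), ('Eve',), ('Frank',), ('Grace',), ('Mallory',)]

Reason: IS NOT NULL vs self-equality (both exclude NULLs)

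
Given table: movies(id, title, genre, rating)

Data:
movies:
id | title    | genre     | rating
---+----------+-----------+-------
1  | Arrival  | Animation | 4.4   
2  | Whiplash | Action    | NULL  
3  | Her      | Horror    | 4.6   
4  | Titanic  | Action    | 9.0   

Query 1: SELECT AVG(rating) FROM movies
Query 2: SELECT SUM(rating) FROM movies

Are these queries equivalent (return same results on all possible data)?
No, not equivalent

Query 1 returns: [(6.0,)]
Query 2 returns: [(18.0,)]

Reason: AVG vs SUM give different aggregate values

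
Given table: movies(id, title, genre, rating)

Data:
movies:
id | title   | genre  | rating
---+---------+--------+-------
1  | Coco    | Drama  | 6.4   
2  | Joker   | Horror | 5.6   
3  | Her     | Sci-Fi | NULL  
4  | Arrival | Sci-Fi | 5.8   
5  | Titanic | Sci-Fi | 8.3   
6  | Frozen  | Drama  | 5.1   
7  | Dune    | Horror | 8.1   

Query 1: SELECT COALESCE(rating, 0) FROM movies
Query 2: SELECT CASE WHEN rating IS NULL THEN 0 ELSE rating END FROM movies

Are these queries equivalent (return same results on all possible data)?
Yes, equivalent

Both queries return: [(0,), (5.1,), (5.6,), (5.8,), (6.4,), (8.1,), (8.3,)]

Reason: COALESCE vs CASE for NULL handling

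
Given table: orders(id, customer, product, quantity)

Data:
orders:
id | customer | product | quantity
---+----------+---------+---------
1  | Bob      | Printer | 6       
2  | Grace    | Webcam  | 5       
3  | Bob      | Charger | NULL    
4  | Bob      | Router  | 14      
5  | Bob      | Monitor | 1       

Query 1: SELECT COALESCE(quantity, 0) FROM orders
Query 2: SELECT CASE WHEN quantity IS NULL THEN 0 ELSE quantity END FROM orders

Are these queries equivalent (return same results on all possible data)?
Yes, equivalent

Both queries return: [(0,), (1,), (5,), (6,), (14,)]

Reason: COALESCE vs CASE for NULL handling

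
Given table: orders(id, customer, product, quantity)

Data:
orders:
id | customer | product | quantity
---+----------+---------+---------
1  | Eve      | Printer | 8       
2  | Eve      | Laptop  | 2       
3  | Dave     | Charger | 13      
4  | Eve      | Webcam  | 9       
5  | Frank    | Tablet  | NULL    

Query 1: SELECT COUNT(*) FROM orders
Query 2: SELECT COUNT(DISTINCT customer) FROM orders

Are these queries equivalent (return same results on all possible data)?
No, not equivalent

Query 1 returns: [(5,)]
Query 2 returns: [(3,)]

Reason: COUNT(*) counts rows, COUNT(DISTINCT customer) counts unique customers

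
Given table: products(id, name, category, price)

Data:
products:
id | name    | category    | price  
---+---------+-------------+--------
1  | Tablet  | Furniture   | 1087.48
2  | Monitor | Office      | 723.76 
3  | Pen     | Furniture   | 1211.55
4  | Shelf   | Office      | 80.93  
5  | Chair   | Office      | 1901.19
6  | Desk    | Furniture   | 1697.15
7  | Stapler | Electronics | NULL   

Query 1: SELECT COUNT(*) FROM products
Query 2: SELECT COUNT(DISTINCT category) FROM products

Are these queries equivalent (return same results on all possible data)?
No, not equivalent

Query 1 returns: [(7,)]
Query 2 returns: [(3,)]

Reason: COUNT(*) counts rows, COUNT(DISTINCT category) counts unique categorys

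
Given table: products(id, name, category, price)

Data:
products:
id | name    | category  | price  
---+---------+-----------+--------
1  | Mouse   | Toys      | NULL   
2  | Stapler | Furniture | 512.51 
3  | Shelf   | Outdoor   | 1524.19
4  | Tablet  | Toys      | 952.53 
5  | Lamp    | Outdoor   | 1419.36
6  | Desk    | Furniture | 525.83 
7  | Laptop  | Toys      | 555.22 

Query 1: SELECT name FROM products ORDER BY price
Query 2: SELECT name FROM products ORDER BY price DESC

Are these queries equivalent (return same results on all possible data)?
No, not equivalent

Query 1 returns: [('Mouse',), ('Stapler',), ('Desk',), ('Laptop',), ('Tablet',), ('Lamp',), ('Shelf',)]
Query 2 returns: [('Shelf',), ('Lamp',), ('Tablet',), ('Laptop',), ('Desk',), ('Stapler',), ('Mouse',)]

Reason: ASC vs DESC gives opposite ordering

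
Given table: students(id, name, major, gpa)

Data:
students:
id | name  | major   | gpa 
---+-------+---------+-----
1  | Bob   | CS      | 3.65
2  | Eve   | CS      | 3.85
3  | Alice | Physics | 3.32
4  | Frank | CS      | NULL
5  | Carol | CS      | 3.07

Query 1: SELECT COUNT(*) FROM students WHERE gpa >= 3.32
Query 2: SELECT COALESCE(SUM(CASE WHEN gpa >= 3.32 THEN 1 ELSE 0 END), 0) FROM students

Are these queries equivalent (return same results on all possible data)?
Yes, equivalent

Both queries return: [(3,)]

Reason: COUNT with WHERE vs conditional SUM (COALESCE handles empty-table NULL)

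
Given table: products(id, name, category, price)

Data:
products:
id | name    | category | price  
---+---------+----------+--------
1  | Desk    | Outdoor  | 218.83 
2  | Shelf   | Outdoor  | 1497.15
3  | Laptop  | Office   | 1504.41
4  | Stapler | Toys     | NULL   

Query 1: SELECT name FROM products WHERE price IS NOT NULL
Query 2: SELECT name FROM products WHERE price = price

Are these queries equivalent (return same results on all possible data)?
Yes, equivalent

Both queries return: [('Desk',), ('Laptop',), ('Shelf',)]

Reason: IS NOT NULL vs self-equality (both exclude NULLs)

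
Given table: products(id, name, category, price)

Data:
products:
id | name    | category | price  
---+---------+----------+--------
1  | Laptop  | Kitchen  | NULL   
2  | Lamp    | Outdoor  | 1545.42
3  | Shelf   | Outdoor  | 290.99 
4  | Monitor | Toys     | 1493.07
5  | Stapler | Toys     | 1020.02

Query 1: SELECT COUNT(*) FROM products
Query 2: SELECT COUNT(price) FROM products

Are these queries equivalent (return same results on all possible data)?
No, not equivalent

Query 1 returns: [(5,)]
Query 2 returns: [(4,)]

Reason: COUNT(*) includes NULLs, COUNT(column) excludes them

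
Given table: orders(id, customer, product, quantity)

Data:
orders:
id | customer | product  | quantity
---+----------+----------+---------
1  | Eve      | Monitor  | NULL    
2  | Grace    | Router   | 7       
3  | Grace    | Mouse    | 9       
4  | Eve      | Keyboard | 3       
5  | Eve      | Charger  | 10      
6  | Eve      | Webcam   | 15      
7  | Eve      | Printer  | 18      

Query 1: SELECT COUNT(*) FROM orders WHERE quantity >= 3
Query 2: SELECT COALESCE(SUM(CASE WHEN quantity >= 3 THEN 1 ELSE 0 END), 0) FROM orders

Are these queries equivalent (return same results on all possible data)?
Yes, equivalent

Both queries return: [(6,)]

Reason: COUNT with WHERE vs conditional SUM (COALESCE handles empty-table NULL)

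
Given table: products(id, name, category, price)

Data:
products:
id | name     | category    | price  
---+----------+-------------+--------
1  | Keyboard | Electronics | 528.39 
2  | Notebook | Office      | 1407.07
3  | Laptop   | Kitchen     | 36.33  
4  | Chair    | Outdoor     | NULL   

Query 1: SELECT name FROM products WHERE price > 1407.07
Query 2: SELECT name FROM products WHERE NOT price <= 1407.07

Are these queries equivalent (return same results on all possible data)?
Yes, equivalent

Both queries return: []

Reason: Both filter price > 1407.07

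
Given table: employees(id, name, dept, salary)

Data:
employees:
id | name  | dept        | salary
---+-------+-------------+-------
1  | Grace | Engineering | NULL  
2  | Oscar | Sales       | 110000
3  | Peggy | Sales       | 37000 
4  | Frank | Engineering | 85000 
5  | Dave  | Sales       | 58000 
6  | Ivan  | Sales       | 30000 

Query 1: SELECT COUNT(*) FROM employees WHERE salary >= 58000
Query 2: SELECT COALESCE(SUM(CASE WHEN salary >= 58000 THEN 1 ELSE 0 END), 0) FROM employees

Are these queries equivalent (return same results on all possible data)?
Yes, equivalent

Both queries return: [(3,)]

Reason: COUNT with WHERE vs conditional SUM (COALESCE handles empty-table NULL)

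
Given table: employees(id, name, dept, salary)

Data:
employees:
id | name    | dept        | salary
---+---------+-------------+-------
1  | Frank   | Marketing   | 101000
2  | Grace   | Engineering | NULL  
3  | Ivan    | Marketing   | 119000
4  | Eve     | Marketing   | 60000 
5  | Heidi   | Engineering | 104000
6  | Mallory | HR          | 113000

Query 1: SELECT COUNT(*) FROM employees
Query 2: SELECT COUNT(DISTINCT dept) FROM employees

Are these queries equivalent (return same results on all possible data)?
No, not equivalent

Query 1 returns: [(6,)]
Query 2 returns: [(3,)]

Reason: COUNT(*) counts rows, COUNT(DISTINCT dept) counts unique depts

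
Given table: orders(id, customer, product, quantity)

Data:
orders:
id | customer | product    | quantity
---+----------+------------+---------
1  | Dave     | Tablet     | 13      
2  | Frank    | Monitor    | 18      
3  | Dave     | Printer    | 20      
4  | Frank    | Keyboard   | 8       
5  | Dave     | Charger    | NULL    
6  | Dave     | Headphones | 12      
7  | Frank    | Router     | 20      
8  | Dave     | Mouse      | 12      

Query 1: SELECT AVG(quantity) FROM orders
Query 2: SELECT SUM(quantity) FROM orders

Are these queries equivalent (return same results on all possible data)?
No, not equivalent

Query 1 returns: [(14.714285714285714,)]
Query 2 returns: [(103,)]

Reason: AVG vs SUM give different aggregate values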